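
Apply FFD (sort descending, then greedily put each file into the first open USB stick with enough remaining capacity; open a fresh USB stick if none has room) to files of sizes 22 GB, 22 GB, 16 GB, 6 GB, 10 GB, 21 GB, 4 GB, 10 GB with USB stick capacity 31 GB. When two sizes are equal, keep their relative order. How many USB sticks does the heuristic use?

4

Sorted descending: 22, 22, 21, 16, 10, 10, 6, 4.
  22 → USB stick 1 (new)  [load 22/31]
  22 → USB stick 2 (new)  [load 22/31]
  21 → USB stick 3 (new)  [load 21/31]
  16 → USB stick 4 (new)  [load 16/31]
  10 → USB stick 3  [load 31/31]
  10 → USB stick 4  [load 26/31]
  6 → USB stick 1  [load 28/31]
  4 → USB stick 2  [load 26/31]
4 USB sticks opened.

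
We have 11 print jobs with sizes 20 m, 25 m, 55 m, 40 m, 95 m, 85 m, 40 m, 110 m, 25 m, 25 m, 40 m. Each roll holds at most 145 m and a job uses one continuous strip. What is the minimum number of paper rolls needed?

4

Total = 110 + 95 + 85 + 55 + 40 + 40 + 40 + 25 + 25 + 25 + 20 = 560 m.
Lower bound: ⌈560/145⌉ = 4 paper rolls.
A packing using 4 paper rolls:
  roll 1: 110 + 25 = 135
  roll 2: 95 + 25 + 25 = 145
  roll 3: 85 + 55 = 140
  roll 4: 40 + 40 + 40 + 20 = 140
This matches the lower bound, so 4 is optimal.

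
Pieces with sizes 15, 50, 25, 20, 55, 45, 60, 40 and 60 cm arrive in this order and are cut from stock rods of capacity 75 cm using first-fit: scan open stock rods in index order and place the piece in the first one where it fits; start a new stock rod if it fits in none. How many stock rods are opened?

7

  15 → stock rod 1 (new)  [load 15/75]
  50 → stock rod 1  [load 65/75]
  25 → stock rod 2 (new)  [load 25/75]
  20 → stock rod 2  [load 45/75]
  55 → stock rod 3 (new)  [load 55/75]
  45 → stock rod 4 (new)  [load 45/75]
  60 → stock rod 5 (new)  [load 60/75]
  40 → stock rod 6 (new)  [load 40/75]
  60 → stock rod 7 (new)  [load 60/75]
7 stock rods opened.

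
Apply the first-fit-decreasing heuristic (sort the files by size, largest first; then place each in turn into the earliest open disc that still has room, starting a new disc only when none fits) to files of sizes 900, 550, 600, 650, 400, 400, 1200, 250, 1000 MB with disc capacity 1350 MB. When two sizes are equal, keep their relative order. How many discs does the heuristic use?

5

Sorted descending: 1200, 1000, 900, 650, 600, 550, 400, 400, 250.
  1200 → disc 1 (new)  [load 1200/1350]
  1000 → disc 2 (new)  [load 1000/1350]
  900 → disc 3 (new)  [load 900/1350]
  650 → disc 4 (new)  [load 650/1350]
  600 → disc 4  [load 1250/1350]
  550 → disc 5 (new)  [load 550/1350]
  400 → disc 3  [load 1300/1350]
  400 → disc 5  [load 950/1350]
  250 → disc 2  [load 1250/1350]
5 discs opened.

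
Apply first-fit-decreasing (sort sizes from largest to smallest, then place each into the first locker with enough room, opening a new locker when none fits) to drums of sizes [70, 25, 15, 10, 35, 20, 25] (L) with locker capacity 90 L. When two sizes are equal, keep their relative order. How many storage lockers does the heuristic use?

3

Sorted descending: 70, 35, 25, 25, 20, 15, 10.
  70 → locker 1 (new)  [load 70/90]
  35 → locker 2 (new)  [load 35/90]
  25 → locker 2  [load 60/90]
  25 → locker 2  [load 85/90]
  20 → locker 1  [load 90/90]
  15 → locker 3 (new)  [load 15/90]
  10 → locker 3  [load 25/90]
3 storage lockers opened.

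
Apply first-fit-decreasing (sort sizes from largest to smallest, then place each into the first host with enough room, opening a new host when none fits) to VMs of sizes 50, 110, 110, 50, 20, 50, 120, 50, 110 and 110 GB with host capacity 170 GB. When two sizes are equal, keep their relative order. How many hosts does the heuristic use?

5

Sorted descending: 120, 110, 110, 110, 110, 50, 50, 50, 50, 20.
  120 → host 1 (new)  [load 120/170]
  110 → host 2 (new)  [load 110/170]
  110 → host 3 (new)  [load 110/170]
  110 → host 4 (new)  [load 110/170]
  110 → host 5 (new)  [load 110/170]
  50 → host 1  [load 170/170]
  50 → host 2  [load 160/170]
  50 → host 3  [load 160/170]
  50 → host 4  [load 160/170]
  20 → host 5  [load 130/170]
5 hosts opened.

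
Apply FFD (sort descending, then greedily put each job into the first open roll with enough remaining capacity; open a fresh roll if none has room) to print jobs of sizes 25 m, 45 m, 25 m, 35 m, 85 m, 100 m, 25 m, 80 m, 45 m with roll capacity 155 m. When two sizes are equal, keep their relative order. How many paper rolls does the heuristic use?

Sorted descending: 100, 85, 80, 45, 45, 35, 25, 25, 25.
  100 → roll 1 (new)  [load 100/155]
  85 → roll 2 (new)  [load 85/155]
  80 → roll 3 (new)  [load 80/155]
  45 → roll 1  [load 145/155]
  45 → roll 2  [load 130/155]
  35 → roll 3  [load 115/155]
  25 → roll 2  [load 155/155]
  25 → roll 3  [load 140/155]
  25 → roll 4 (new)  [load 25/155]
4 paper rolls opened.

4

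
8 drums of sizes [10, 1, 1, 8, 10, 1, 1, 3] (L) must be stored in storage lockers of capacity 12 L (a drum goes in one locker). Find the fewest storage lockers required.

Total = 10 + 10 + 8 + 3 + 1 + 1 + 1 + 1 = 35 L.
Lower bound: ⌈35/12⌉ = 3 storage lockers.
A packing using 3 storage lockers:
  locker 1: 10 + 1 + 1 = 12
  locker 2: 10 + 1 + 1 = 12
  locker 3: 8 + 3 = 11
This matches the lower bound, so 3 is optimal.

3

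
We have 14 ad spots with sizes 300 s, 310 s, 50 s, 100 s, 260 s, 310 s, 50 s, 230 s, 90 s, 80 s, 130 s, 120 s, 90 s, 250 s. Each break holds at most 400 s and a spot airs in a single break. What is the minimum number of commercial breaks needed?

Total = 310 + 310 + 300 + 260 + 250 + 230 + 130 + 120 + 100 + 90 + 90 + 80 + 50 + 50 = 2370 s.
Lower bound: ⌈2370/400⌉ = 6 commercial breaks.
A packing using 6 commercial breaks:
  break 1: 310 + 90 = 400
  break 2: 310 + 90 = 400
  break 3: 300 + 100 = 400
  break 4: 260 + 130 = 390
  break 5: 250 + 80 + 50 = 380
  break 6: 230 + 120 + 50 = 400
This matches the lower bound, so 6 is optimal.

6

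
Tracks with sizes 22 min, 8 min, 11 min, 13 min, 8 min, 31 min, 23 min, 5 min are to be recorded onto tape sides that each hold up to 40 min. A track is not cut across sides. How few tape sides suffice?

4

Total = 31 + 23 + 22 + 13 + 11 + 8 + 8 + 5 = 121 min.
Lower bound: ⌈121/40⌉ = 4 tape sides.
A packing using 4 tape sides:
  side 1: 31 + 8 = 39
  side 2: 23 + 13 = 36
  side 3: 22 + 11 + 5 = 38
  side 4: 8 = 8
This matches the lower bound, so 4 is optimal.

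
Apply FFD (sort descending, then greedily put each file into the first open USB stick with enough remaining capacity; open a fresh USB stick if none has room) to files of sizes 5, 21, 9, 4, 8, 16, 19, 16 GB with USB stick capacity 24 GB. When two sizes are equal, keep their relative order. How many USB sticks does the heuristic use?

5

Sorted descending: 21, 19, 16, 16, 9, 8, 5, 4.
  21 → USB stick 1 (new)  [load 21/24]
  19 → USB stick 2 (new)  [load 19/24]
  16 → USB stick 3 (new)  [load 16/24]
  16 → USB stick 4 (new)  [load 16/24]
  9 → USB stick 5 (new)  [load 9/24]
  8 → USB stick 3  [load 24/24]
  5 → USB stick 2  [load 24/24]
  4 → USB stick 4  [load 20/24]
5 USB sticks opened.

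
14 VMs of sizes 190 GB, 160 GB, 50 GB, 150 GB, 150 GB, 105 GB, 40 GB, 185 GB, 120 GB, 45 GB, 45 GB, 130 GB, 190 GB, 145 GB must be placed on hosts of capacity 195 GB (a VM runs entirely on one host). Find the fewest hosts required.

Total = 190 + 190 + 185 + 160 + 150 + 150 + 145 + 130 + 120 + 105 + 50 + 45 + 45 + 40 = 1705 GB.
Lower bound: ⌈1705/195⌉ = 9 hosts.
Also, 10 VMs each exceed 195/2 GB, and no two of those can share a host, so at least 10 hosts are needed.
A packing using 10 hosts:
  host 1: 190 = 190
  host 2: 190 = 190
  host 3: 185 = 185
  host 4: 160 = 160
  host 5: 150 + 45 = 195
  host 6: 150 + 45 = 195
  host 7: 145 + 50 = 195
  host 8: 130 + 40 = 170
  host 9: 120 = 120
  host 10: 105 = 105
This matches the lower bound, so 10 is optimal.

10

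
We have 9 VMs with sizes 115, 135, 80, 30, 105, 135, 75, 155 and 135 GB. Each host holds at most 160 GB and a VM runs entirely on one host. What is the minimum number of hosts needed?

7

Total = 155 + 135 + 135 + 135 + 115 + 105 + 80 + 75 + 30 = 965 GB.
Lower bound: ⌈965/160⌉ = 7 hosts.
A packing using 7 hosts:
  host 1: 155 = 155
  host 2: 135 = 135
  host 3: 135 = 135
  host 4: 135 = 135
  host 5: 115 + 30 = 145
  host 6: 105 = 105
  host 7: 80 + 75 = 155
This matches the lower bound, so 7 is optimal.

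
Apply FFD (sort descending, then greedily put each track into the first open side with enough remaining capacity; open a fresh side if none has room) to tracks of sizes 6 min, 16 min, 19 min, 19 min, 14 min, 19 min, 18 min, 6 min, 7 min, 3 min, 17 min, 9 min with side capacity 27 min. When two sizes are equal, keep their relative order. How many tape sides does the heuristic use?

Sorted descending: 19, 19, 19, 18, 17, 16, 14, 9, 7, 6, 6, 3.
  19 → side 1 (new)  [load 19/27]
  19 → side 2 (new)  [load 19/27]
  19 → side 3 (new)  [load 19/27]
  18 → side 4 (new)  [load 18/27]
  17 → side 5 (new)  [load 17/27]
  16 → side 6 (new)  [load 16/27]
  14 → side 7 (new)  [load 14/27]
  9 → side 4  [load 27/27]
  7 → side 1  [load 26/27]
  6 → side 2  [load 25/27]
  6 → side 3  [load 25/27]
  3 → side 5  [load 20/27]
7 tape sides opened.

7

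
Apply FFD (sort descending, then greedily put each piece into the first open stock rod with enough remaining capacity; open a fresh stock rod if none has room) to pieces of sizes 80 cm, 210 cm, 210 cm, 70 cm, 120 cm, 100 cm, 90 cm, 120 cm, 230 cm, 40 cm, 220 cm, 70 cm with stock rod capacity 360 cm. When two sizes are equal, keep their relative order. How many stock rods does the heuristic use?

5

Sorted descending: 230, 220, 210, 210, 120, 120, 100, 90, 80, 70, 70, 40.
  230 → stock rod 1 (new)  [load 230/360]
  220 → stock rod 2 (new)  [load 220/360]
  210 → stock rod 3 (new)  [load 210/360]
  210 → stock rod 4 (new)  [load 210/360]
  120 → stock rod 1  [load 350/360]
  120 → stock rod 2  [load 340/360]
  100 → stock rod 3  [load 310/360]
  90 → stock rod 4  [load 300/360]
  80 → stock rod 5 (new)  [load 80/360]
  70 → stock rod 5  [load 150/360]
  70 → stock rod 5  [load 220/360]
  40 → stock rod 3  [load 350/360]
5 stock rods opened.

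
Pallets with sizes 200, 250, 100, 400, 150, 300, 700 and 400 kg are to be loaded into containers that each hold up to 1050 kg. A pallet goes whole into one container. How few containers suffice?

Total = 700 + 400 + 400 + 300 + 250 + 200 + 150 + 100 = 2500 kg.
Lower bound: ⌈2500/1050⌉ = 3 containers.
A packing using 3 containers:
  container 1: 700 + 300 = 1000
  container 2: 400 + 400 + 250 = 1050
  container 3: 200 + 150 + 100 = 450
This matches the lower bound, so 3 is optimal.

3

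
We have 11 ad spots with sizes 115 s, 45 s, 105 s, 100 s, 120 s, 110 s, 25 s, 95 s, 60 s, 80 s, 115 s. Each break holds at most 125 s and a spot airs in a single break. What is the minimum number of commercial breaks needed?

9

Total = 120 + 115 + 115 + 110 + 105 + 100 + 95 + 80 + 60 + 45 + 25 = 970 s.
Lower bound: ⌈970/125⌉ = 8 commercial breaks.
A packing using 9 commercial breaks:
  break 1: 120 = 120
  break 2: 115 = 115
  break 3: 115 = 115
  break 4: 110 = 110
  break 5: 105 = 105
  break 6: 100 + 25 = 125
  break 7: 95 = 95
  break 8: 80 + 45 = 125
  break 9: 60 = 60
No arrangement into 8 commercial breaks stays within capacity, so 9 is optimal.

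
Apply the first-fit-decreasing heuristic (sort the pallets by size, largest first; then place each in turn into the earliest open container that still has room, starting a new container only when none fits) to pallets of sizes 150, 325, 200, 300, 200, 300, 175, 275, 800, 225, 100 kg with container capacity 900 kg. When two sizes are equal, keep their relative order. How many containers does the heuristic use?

4

Sorted descending: 800, 325, 300, 300, 275, 225, 200, 200, 175, 150, 100.
  800 → container 1 (new)  [load 800/900]
  325 → container 2 (new)  [load 325/900]
  300 → container 2  [load 625/900]
  300 → container 3 (new)  [load 300/900]
  275 → container 2  [load 900/900]
  225 → container 3  [load 525/900]
  200 → container 3  [load 725/900]
  200 → container 4 (new)  [load 200/900]
  175 → container 3  [load 900/900]
  150 → container 4  [load 350/900]
  100 → container 1  [load 900/900]
4 containers opened.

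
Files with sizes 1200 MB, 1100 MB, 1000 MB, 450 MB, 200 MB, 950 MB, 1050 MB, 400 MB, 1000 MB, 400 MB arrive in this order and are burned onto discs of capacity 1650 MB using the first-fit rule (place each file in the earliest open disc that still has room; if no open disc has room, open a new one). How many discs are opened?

  1200 → disc 1 (new)  [load 1200/1650]
  1100 → disc 2 (new)  [load 1100/1650]
  1000 → disc 3 (new)  [load 1000/1650]
  450 → disc 1  [load 1650/1650]
  200 → disc 2  [load 1300/1650]
  950 → disc 4 (new)  [load 950/1650]
  1050 → disc 5 (new)  [load 1050/1650]
  400 → disc 3  [load 1400/1650]
  1000 → disc 6 (new)  [load 1000/1650]
  400 → disc 4  [load 1350/1650]
6 discs opened.

6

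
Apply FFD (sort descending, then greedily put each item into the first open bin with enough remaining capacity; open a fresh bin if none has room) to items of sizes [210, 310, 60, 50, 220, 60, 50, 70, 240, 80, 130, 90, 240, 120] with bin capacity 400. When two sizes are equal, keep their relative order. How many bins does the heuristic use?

6

Sorted descending: 310, 240, 240, 220, 210, 130, 120, 90, 80, 70, 60, 60, 50, 50.
  310 → bin 1 (new)  [load 310/400]
  240 → bin 2 (new)  [load 240/400]
  240 → bin 3 (new)  [load 240/400]
  220 → bin 4 (new)  [load 220/400]
  210 → bin 5 (new)  [load 210/400]
  130 → bin 2  [load 370/400]
  120 → bin 3  [load 360/400]
  90 → bin 1  [load 400/400]
  80 → bin 4  [load 300/400]
  70 → bin 4  [load 370/400]
  60 → bin 5  [load 270/400]
  60 → bin 5  [load 330/400]
  50 → bin 5  [load 380/400]
  50 → bin 6 (new)  [load 50/400]
6 bins opened.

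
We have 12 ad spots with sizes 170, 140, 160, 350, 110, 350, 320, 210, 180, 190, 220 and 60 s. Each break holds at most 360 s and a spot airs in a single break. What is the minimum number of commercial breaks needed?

8

Total = 350 + 350 + 320 + 220 + 210 + 190 + 180 + 170 + 160 + 140 + 110 + 60 = 2460 s.
Lower bound: ⌈2460/360⌉ = 7 commercial breaks.
A packing using 8 commercial breaks:
  break 1: 350 = 350
  break 2: 350 = 350
  break 3: 320 = 320
  break 4: 220 + 140 = 360
  break 5: 210 + 110 = 320
  break 6: 190 + 170 = 360
  break 7: 180 + 160 = 340
  break 8: 60 = 60
No arrangement into 7 commercial breaks stays within capacity, so 8 is optimal.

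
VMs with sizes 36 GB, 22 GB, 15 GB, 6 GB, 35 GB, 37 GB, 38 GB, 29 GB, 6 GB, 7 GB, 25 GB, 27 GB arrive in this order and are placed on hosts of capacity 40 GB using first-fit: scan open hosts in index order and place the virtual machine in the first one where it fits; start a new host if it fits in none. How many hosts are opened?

  36 → host 1 (new)  [load 36/40]
  22 → host 2 (new)  [load 22/40]
  15 → host 2  [load 37/40]
  6 → host 3 (new)  [load 6/40]
  35 → host 4 (new)  [load 35/40]
  37 → host 5 (new)  [load 37/40]
  38 → host 6 (new)  [load 38/40]
  29 → host 3  [load 35/40]
  6 → host 7 (new)  [load 6/40]
  7 → host 7  [load 13/40]
  25 → host 7  [load 38/40]
  27 → host 8 (new)  [load 27/40]
8 hosts opened.

8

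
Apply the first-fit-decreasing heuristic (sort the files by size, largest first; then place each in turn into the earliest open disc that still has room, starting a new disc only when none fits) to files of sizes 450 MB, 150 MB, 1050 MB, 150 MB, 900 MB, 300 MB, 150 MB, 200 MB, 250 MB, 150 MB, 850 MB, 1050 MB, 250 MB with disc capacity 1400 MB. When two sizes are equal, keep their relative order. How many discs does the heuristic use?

Sorted descending: 1050, 1050, 900, 850, 450, 300, 250, 250, 200, 150, 150, 150, 150.
  1050 → disc 1 (new)  [load 1050/1400]
  1050 → disc 2 (new)  [load 1050/1400]
  900 → disc 3 (new)  [load 900/1400]
  850 → disc 4 (new)  [load 850/1400]
  450 → disc 3  [load 1350/1400]
  300 → disc 1  [load 1350/1400]
  250 → disc 2  [load 1300/1400]
  250 → disc 4  [load 1100/1400]
  200 → disc 4  [load 1300/1400]
  150 → disc 5 (new)  [load 150/1400]
  150 → disc 5  [load 300/1400]
  150 → disc 5  [load 450/1400]
  150 → disc 5  [load 600/1400]
5 discs opened.

5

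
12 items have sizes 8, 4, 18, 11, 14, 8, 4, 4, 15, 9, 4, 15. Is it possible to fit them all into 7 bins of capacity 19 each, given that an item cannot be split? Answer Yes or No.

A valid assignment using 7 bins:
  bin 1: 18 = 18
  bin 2: 15 + 4 = 19
  bin 3: 15 + 4 = 19
  bin 4: 14 + 4 = 18
  bin 5: 11 + 8 = 19
  bin 6: 9 + 8 = 17
  bin 7: 4 = 4
Every load is within 19, so 7 bins suffice.

Yes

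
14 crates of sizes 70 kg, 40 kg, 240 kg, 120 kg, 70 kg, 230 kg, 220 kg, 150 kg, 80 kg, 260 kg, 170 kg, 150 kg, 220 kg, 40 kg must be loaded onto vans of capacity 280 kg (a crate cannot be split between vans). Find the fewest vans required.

Total = 260 + 240 + 230 + 220 + 220 + 170 + 150 + 150 + 120 + 80 + 70 + 70 + 40 + 40 = 2060 kg.
Lower bound: ⌈2060/280⌉ = 8 vans.
A packing using 9 vans:
  van 1: 260 = 260
  van 2: 240 + 40 = 280
  van 3: 230 + 40 = 270
  van 4: 220 = 220
  van 5: 220 = 220
  van 6: 170 + 80 = 250
  van 7: 150 + 120 = 270
  van 8: 150 + 70 = 220
  van 9: 70 = 70
No arrangement into 8 vans stays within capacity, so 9 is optimal.

9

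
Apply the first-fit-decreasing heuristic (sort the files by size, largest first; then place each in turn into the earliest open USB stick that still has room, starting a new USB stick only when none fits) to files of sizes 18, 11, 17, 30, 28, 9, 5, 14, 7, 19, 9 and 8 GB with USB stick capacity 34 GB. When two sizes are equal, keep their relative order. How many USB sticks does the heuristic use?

Sorted descending: 30, 28, 19, 18, 17, 14, 11, 9, 9, 8, 7, 5.
  30 → USB stick 1 (new)  [load 30/34]
  28 → USB stick 2 (new)  [load 28/34]
  19 → USB stick 3 (new)  [load 19/34]
  18 → USB stick 4 (new)  [load 18/34]
  17 → USB stick 5 (new)  [load 17/34]
  14 → USB stick 3  [load 33/34]
  11 → USB stick 4  [load 29/34]
  9 → USB stick 5  [load 26/34]
  9 → USB stick 6 (new)  [load 9/34]
  8 → USB stick 5  [load 34/34]
  7 → USB stick 6  [load 16/34]
  5 → USB stick 2  [load 33/34]
6 USB sticks opened.

6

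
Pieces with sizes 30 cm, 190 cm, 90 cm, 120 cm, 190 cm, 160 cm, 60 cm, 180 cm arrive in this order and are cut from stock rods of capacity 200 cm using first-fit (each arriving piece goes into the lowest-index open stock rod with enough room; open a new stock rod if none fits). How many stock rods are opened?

  30 → stock rod 1 (new)  [load 30/200]
  190 → stock rod 2 (new)  [load 190/200]
  90 → stock rod 1  [load 120/200]
  120 → stock rod 3 (new)  [load 120/200]
  190 → stock rod 4 (new)  [load 190/200]
  160 → stock rod 5 (new)  [load 160/200]
  60 → stock rod 1  [load 180/200]
  180 → stock rod 6 (new)  [load 180/200]
6 stock rods opened.

6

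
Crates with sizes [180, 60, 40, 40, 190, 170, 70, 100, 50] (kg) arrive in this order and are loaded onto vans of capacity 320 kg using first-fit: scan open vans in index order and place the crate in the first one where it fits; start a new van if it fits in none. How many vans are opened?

  180 → van 1 (new)  [load 180/320]
  60 → van 1  [load 240/320]
  40 → van 1  [load 280/320]
  40 → van 1  [load 320/320]
  190 → van 2 (new)  [load 190/320]
  170 → van 3 (new)  [load 170/320]
  70 → van 2  [load 260/320]
  100 → van 3  [load 270/320]
  50 → van 2  [load 310/320]
3 vans opened.

3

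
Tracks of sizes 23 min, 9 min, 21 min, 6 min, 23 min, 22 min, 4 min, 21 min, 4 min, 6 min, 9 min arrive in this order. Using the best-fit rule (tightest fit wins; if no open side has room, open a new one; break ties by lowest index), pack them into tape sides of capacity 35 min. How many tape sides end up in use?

  23 → side 1 (new)  [load 23/35]
  9 → side 1  [load 32/35]
  21 → side 2 (new)  [load 21/35]
  6 → side 2  [load 27/35]
  23 → side 3 (new)  [load 23/35]
  22 → side 4 (new)  [load 22/35]
  4 → side 2  [load 31/35]
  21 → side 5 (new)  [load 21/35]
  4 → side 2  [load 35/35]
  6 → side 3  [load 29/35]
  9 → side 4  [load 31/35]
5 tape sides opened.

5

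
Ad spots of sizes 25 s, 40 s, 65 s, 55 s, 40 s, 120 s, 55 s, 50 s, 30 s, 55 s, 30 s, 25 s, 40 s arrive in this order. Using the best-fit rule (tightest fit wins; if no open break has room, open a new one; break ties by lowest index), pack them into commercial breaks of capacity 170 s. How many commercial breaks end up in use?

  25 → break 1 (new)  [load 25/170]
  40 → break 1  [load 65/170]
  65 → break 1  [load 130/170]
  55 → break 2 (new)  [load 55/170]
  40 → break 1  [load 170/170]
  120 → break 3 (new)  [load 120/170]
  55 → break 2  [load 110/170]
  50 → break 3  [load 170/170]
  30 → break 2  [load 140/170]
  55 → break 4 (new)  [load 55/170]
  30 → break 2  [load 170/170]
  25 → break 4  [load 80/170]
  40 → break 4  [load 120/170]
4 commercial breaks opened.

4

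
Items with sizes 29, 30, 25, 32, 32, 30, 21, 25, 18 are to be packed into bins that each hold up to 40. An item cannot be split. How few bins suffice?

8

Total = 32 + 32 + 30 + 30 + 29 + 25 + 25 + 21 + 18 = 242.
Lower bound: ⌈242/40⌉ = 7 bins.
Also, 8 items each exceed 20, and no two of those can share a bin, so at least 8 bins are needed.
A packing using 8 bins:
  bin 1: 32 = 32
  bin 2: 32 = 32
  bin 3: 30 = 30
  bin 4: 30 = 30
  bin 5: 29 = 29
  bin 6: 25 = 25
  bin 7: 25 = 25
  bin 8: 21 + 18 = 39
This matches the lower bound, so 8 is optimal.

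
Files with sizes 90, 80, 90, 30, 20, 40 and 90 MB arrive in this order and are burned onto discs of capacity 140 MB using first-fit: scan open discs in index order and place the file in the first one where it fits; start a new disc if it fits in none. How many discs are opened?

4

  90 → disc 1 (new)  [load 90/140]
  80 → disc 2 (new)  [load 80/140]
  90 → disc 3 (new)  [load 90/140]
  30 → disc 1  [load 120/140]
  20 → disc 1  [load 140/140]
  40 → disc 2  [load 120/140]
  90 → disc 4 (new)  [load 90/140]
4 discs opened.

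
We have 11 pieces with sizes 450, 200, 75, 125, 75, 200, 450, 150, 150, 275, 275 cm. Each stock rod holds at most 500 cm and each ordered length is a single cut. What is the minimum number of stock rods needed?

Total = 450 + 450 + 275 + 275 + 200 + 200 + 150 + 150 + 125 + 75 + 75 = 2425 cm.
Lower bound: ⌈2425/500⌉ = 5 stock rods.
A packing using 6 stock rods:
  stock rod 1: 450 = 450
  stock rod 2: 450 = 450
  stock rod 3: 275 + 200 = 475
  stock rod 4: 275 + 200 = 475
  stock rod 5: 150 + 150 + 125 + 75 = 500
  stock rod 6: 75 = 75
No arrangement into 5 stock rods stays within capacity, so 6 is optimal.

6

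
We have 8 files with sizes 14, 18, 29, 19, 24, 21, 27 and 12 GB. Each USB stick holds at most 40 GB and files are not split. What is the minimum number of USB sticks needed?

5

Total = 29 + 27 + 24 + 21 + 19 + 18 + 14 + 12 = 164 GB.
Lower bound: ⌈164/40⌉ = 5 USB sticks.
A packing using 5 USB sticks:
  USB stick 1: 29 = 29
  USB stick 2: 27 + 12 = 39
  USB stick 3: 24 + 14 = 38
  USB stick 4: 21 + 19 = 40
  USB stick 5: 18 = 18
This matches the lower bound, so 5 is optimal.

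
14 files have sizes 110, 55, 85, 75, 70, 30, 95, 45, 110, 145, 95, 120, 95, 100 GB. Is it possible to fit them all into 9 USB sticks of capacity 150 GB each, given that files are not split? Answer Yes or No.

No

Total = 1230 GB; ⌈1230/150⌉ = 9.
The bound of 9 does not rule out 9, but exhaustive search shows no assignment into 9 USB sticks of capacity 150 GB exists — the minimum is 10.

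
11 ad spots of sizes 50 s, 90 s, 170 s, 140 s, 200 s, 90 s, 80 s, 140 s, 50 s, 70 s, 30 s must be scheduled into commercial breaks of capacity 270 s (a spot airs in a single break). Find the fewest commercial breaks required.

5

Total = 200 + 170 + 140 + 140 + 90 + 90 + 80 + 70 + 50 + 50 + 30 = 1110 s.
Lower bound: ⌈1110/270⌉ = 5 commercial breaks.
A packing using 5 commercial breaks:
  break 1: 200 + 70 = 270
  break 2: 170 + 90 = 260
  break 3: 140 + 90 + 30 = 260
  break 4: 140 + 80 + 50 = 270
  break 5: 50 = 50
This matches the lower bound, so 5 is optimal.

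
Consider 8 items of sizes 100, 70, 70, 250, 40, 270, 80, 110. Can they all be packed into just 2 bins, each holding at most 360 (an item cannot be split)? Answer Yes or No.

Total = 990; ⌈990/360⌉ = 3.
At least 3 bins are required, but only 2 are allowed.

No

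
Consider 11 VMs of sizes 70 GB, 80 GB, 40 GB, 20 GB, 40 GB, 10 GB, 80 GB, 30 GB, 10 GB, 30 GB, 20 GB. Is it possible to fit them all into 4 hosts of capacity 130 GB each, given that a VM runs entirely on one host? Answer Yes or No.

Yes

A valid assignment using 4 hosts:
  host 1: 80 + 40 + 10 = 130
  host 2: 80 + 40 + 10 = 130
  host 3: 70 + 30 + 30 = 130
  host 4: 20 + 20 = 40
Every load is within 130 GB, so 4 hosts suffice.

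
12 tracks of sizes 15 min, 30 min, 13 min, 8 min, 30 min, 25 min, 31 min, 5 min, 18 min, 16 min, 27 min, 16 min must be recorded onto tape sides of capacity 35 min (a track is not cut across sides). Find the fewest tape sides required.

8

Total = 31 + 30 + 30 + 27 + 25 + 18 + 16 + 16 + 15 + 13 + 8 + 5 = 234 min.
Lower bound: ⌈234/35⌉ = 7 tape sides.
A packing using 8 tape sides:
  side 1: 31 = 31
  side 2: 30 + 5 = 35
  side 3: 30 = 30
  side 4: 27 + 8 = 35
  side 5: 25 = 25
  side 6: 18 + 16 = 34
  side 7: 16 + 15 = 31
  side 8: 13 = 13
No arrangement into 7 tape sides stays within capacity, so 8 is optimal.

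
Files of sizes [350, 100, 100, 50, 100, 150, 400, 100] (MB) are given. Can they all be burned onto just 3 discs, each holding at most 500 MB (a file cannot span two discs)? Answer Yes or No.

Yes

A valid assignment using 3 discs:
  disc 1: 400 + 100 = 500
  disc 2: 350 + 150 = 500
  disc 3: 100 + 100 + 100 + 50 = 350
Every load is within 500 MB, so 3 discs suffice.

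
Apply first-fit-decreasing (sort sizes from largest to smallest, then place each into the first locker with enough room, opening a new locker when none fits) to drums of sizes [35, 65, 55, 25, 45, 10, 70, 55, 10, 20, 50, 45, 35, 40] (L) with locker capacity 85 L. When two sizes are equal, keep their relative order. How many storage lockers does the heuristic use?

Sorted descending: 70, 65, 55, 55, 50, 45, 45, 40, 35, 35, 25, 20, 10, 10.
  70 → locker 1 (new)  [load 70/85]
  65 → locker 2 (new)  [load 65/85]
  55 → locker 3 (new)  [load 55/85]
  55 → locker 4 (new)  [load 55/85]
  50 → locker 5 (new)  [load 50/85]
  45 → locker 6 (new)  [load 45/85]
  45 → locker 7 (new)  [load 45/85]
  40 → locker 6  [load 85/85]
  35 → locker 5  [load 85/85]
  35 → locker 7  [load 80/85]
  25 → locker 3  [load 80/85]
  20 → locker 2  [load 85/85]
  10 → locker 1  [load 80/85]
  10 → locker 4  [load 65/85]
7 storage lockers opened.

7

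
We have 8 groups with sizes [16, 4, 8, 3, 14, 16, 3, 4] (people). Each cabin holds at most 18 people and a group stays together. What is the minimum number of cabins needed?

4

Total = 16 + 16 + 14 + 8 + 4 + 4 + 3 + 3 = 68 people.
Lower bound: ⌈68/18⌉ = 4 cabins.
A packing using 4 cabins:
  cabin 1: 16 = 16
  cabin 2: 16 = 16
  cabin 3: 14 + 4 = 18
  cabin 4: 8 + 4 + 3 + 3 = 18
This matches the lower bound, so 4 is optimal.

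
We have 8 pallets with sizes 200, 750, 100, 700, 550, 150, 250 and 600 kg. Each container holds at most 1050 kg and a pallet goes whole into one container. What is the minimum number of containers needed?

Total = 750 + 700 + 600 + 550 + 250 + 200 + 150 + 100 = 3300 kg.
Lower bound: ⌈3300/1050⌉ = 4 containers.
A packing using 4 containers:
  container 1: 750 + 250 = 1000
  container 2: 700 + 200 + 150 = 1050
  container 3: 600 + 100 = 700
  container 4: 550 = 550
This matches the lower bound, so 4 is optimal.

4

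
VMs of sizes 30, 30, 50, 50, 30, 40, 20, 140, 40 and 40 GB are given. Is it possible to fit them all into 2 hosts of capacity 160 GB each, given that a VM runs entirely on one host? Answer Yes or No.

Total = 470 GB; ⌈470/160⌉ = 3.
At least 3 hosts are required, but only 2 are allowed.

No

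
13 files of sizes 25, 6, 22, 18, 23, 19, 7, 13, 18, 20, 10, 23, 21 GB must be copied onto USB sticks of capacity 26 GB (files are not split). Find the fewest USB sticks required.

10

Total = 25 + 23 + 23 + 22 + 21 + 20 + 19 + 18 + 18 + 13 + 10 + 7 + 6 = 225 GB.
Lower bound: ⌈225/26⌉ = 9 USB sticks.
A packing using 10 USB sticks:
  USB stick 1: 25 = 25
  USB stick 2: 23 = 23
  USB stick 3: 23 = 23
  USB stick 4: 22 = 22
  USB stick 5: 21 = 21
  USB stick 6: 20 + 6 = 26
  USB stick 7: 19 + 7 = 26
  USB stick 8: 18 = 18
  USB stick 9: 18 = 18
  USB stick 10: 13 + 10 = 23
No arrangement into 9 USB sticks stays within capacity, so 10 is optimal.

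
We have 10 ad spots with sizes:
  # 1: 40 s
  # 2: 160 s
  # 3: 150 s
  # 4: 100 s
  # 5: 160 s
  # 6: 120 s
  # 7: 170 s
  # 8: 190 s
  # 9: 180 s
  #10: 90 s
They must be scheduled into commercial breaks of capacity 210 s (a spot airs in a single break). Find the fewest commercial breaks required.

8

Total = 190 + 180 + 170 + 160 + 160 + 150 + 120 + 100 + 90 + 40 = 1360 s.
Lower bound: ⌈1360/210⌉ = 7 commercial breaks.
A packing using 8 commercial breaks:
  break 1: 190 = 190
  break 2: 180 = 180
  break 3: 170 + 40 = 210
  break 4: 160 = 160
  break 5: 160 = 160
  break 6: 150 = 150
  break 7: 120 + 90 = 210
  break 8: 100 = 100
No arrangement into 7 commercial breaks stays within capacity, so 8 is optimal.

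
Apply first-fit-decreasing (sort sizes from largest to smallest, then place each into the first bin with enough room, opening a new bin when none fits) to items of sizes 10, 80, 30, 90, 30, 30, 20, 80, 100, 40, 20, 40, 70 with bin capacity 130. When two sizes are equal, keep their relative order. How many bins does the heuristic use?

5

Sorted descending: 100, 90, 80, 80, 70, 40, 40, 30, 30, 30, 20, 20, 10.
  100 → bin 1 (new)  [load 100/130]
  90 → bin 2 (new)  [load 90/130]
  80 → bin 3 (new)  [load 80/130]
  80 → bin 4 (new)  [load 80/130]
  70 → bin 5 (new)  [load 70/130]
  40 → bin 2  [load 130/130]
  40 → bin 3  [load 120/130]
  30 → bin 1  [load 130/130]
  30 → bin 4  [load 110/130]
  30 → bin 5  [load 100/130]
  20 → bin 4  [load 130/130]
  20 → bin 5  [load 120/130]
  10 → bin 3  [load 130/130]
5 bins opened.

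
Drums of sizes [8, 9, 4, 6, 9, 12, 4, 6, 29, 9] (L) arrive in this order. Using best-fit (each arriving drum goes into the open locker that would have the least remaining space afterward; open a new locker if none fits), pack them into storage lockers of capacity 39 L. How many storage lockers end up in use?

  8 → locker 1 (new)  [load 8/39]
  9 → locker 1  [load 17/39]
  4 → locker 1  [load 21/39]
  6 → locker 1  [load 27/39]
  9 → locker 1  [load 36/39]
  12 → locker 2 (new)  [load 12/39]
  4 → locker 2  [load 16/39]
  6 → locker 2  [load 22/39]
  29 → locker 3 (new)  [load 29/39]
  9 → locker 3  [load 38/39]
3 storage lockers opened.

3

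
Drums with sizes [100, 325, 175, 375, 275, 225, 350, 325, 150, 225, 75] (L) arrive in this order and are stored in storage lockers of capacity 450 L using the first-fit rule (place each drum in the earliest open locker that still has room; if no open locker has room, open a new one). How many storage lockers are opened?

  100 → locker 1 (new)  [load 100/450]
  325 → locker 1  [load 425/450]
  175 → locker 2 (new)  [load 175/450]
  375 → locker 3 (new)  [load 375/450]
  275 → locker 2  [load 450/450]
  225 → locker 4 (new)  [load 225/450]
  350 → locker 5 (new)  [load 350/450]
  325 → locker 6 (new)  [load 325/450]
  150 → locker 4  [load 375/450]
  225 → locker 7 (new)  [load 225/450]
  75 → locker 3  [load 450/450]
7 storage lockers opened.

7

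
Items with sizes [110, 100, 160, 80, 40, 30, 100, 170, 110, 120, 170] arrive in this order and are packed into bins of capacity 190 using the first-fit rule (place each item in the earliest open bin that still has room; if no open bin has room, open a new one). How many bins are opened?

8

  110 → bin 1 (new)  [load 110/190]
  100 → bin 2 (new)  [load 100/190]
  160 → bin 3 (new)  [load 160/190]
  80 → bin 1  [load 190/190]
  40 → bin 2  [load 140/190]
  30 → bin 2  [load 170/190]
  100 → bin 4 (new)  [load 100/190]
  170 → bin 5 (new)  [load 170/190]
  110 → bin 6 (new)  [load 110/190]
  120 → bin 7 (new)  [load 120/190]
  170 → bin 8 (new)  [load 170/190]
8 bins opened.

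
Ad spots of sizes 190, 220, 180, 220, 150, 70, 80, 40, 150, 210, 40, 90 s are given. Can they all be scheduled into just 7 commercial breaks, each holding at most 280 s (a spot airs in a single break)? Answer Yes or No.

Yes

A valid assignment using 7 commercial breaks:
  break 1: 220 + 40 = 260
  break 2: 220 + 40 = 260
  break 3: 210 + 70 = 280
  break 4: 190 + 90 = 280
  break 5: 180 + 80 = 260
  break 6: 150 = 150
  break 7: 150 = 150
Every load is within 280 s, so 7 commercial breaks suffice.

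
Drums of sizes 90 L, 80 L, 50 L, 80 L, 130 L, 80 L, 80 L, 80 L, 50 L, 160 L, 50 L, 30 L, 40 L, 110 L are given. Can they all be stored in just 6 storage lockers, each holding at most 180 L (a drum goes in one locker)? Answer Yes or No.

Total = 1110 L; ⌈1110/180⌉ = 7.
At least 7 storage lockers are required, but only 6 are allowed.

No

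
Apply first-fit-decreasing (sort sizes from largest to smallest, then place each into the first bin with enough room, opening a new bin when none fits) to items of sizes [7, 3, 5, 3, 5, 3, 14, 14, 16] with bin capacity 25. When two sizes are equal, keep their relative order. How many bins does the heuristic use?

3

Sorted descending: 16, 14, 14, 7, 5, 5, 3, 3, 3.
  16 → bin 1 (new)  [load 16/25]
  14 → bin 2 (new)  [load 14/25]
  14 → bin 3 (new)  [load 14/25]
  7 → bin 1  [load 23/25]
  5 → bin 2  [load 19/25]
  5 → bin 2  [load 24/25]
  3 → bin 3  [load 17/25]
  3 → bin 3  [load 20/25]
  3 → bin 3  [load 23/25]
3 bins opened.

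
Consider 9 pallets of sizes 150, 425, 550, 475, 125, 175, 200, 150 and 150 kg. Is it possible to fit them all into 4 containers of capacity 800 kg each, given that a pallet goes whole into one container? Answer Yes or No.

Yes

A valid assignment using 4 containers:
  container 1: 550 + 200 = 750
  container 2: 475 + 175 + 150 = 800
  container 3: 425 + 150 + 150 = 725
  container 4: 125 = 125
Every load is within 800 kg, so 4 containers suffice.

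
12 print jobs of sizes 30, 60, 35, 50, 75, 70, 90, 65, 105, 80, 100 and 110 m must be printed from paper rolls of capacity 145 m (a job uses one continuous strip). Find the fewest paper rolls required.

7

Total = 110 + 105 + 100 + 90 + 80 + 75 + 70 + 65 + 60 + 50 + 35 + 30 = 870 m.
Lower bound: ⌈870/145⌉ = 6 paper rolls.
A packing using 7 paper rolls:
  roll 1: 110 + 35 = 145
  roll 2: 105 + 30 = 135
  roll 3: 100 = 100
  roll 4: 90 + 50 = 140
  roll 5: 80 + 65 = 145
  roll 6: 75 + 70 = 145
  roll 7: 60 = 60
No arrangement into 6 paper rolls stays within capacity, so 7 is optimal.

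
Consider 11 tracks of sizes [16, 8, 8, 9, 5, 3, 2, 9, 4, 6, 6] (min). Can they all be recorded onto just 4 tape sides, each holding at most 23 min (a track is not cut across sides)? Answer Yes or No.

Yes

A valid assignment using 4 tape sides:
  side 1: 16 + 6 = 22
  side 2: 9 + 9 + 5 = 23
  side 3: 8 + 8 + 6 = 22
  side 4: 4 + 3 + 2 = 9
Every load is within 23 min, so 4 tape sides suffice.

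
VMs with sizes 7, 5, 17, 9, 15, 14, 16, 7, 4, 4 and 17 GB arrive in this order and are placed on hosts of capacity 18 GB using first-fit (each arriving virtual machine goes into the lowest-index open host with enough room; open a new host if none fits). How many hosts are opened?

7

  7 → host 1 (new)  [load 7/18]
  5 → host 1  [load 12/18]
  17 → host 2 (new)  [load 17/18]
  9 → host 3 (new)  [load 9/18]
  15 → host 4 (new)  [load 15/18]
  14 → host 5 (new)  [load 14/18]
  16 → host 6 (new)  [load 16/18]
  7 → host 3  [load 16/18]
  4 → host 1  [load 16/18]
  4 → host 5  [load 18/18]
  17 → host 7 (new)  [load 17/18]
7 hosts opened.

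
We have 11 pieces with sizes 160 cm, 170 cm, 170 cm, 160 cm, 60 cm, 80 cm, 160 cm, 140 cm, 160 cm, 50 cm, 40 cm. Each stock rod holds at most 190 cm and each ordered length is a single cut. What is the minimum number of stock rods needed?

8

Total = 170 + 170 + 160 + 160 + 160 + 160 + 140 + 80 + 60 + 50 + 40 = 1350 cm.
Lower bound: ⌈1350/190⌉ = 8 stock rods.
A packing using 8 stock rods:
  stock rod 1: 170 = 170
  stock rod 2: 170 = 170
  stock rod 3: 160 = 160
  stock rod 4: 160 = 160
  stock rod 5: 160 = 160
  stock rod 6: 160 = 160
  stock rod 7: 140 + 50 = 190
  stock rod 8: 80 + 60 + 40 = 180
This matches the lower bound, so 8 is optimal.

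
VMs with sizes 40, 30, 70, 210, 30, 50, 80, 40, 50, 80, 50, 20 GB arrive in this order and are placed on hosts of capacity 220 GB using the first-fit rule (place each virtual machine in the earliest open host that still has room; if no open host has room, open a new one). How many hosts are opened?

4

  40 → host 1 (new)  [load 40/220]
  30 → host 1  [load 70/220]
  70 → host 1  [load 140/220]
  210 → host 2 (new)  [load 210/220]
  30 → host 1  [load 170/220]
  50 → host 1  [load 220/220]
  80 → host 3 (new)  [load 80/220]
  40 → host 3  [load 120/220]
  50 → host 3  [load 170/220]
  80 → host 4 (new)  [load 80/220]
  50 → host 3  [load 220/220]
  20 → host 4  [load 100/220]
4 hosts opened.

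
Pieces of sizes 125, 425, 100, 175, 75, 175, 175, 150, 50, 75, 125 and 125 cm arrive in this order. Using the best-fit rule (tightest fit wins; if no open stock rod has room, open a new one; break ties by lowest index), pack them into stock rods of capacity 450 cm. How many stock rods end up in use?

5

  125 → stock rod 1 (new)  [load 125/450]
  425 → stock rod 2 (new)  [load 425/450]
  100 → stock rod 1  [load 225/450]
  175 → stock rod 1  [load 400/450]
  75 → stock rod 3 (new)  [load 75/450]
  175 → stock rod 3  [load 250/450]
  175 → stock rod 3  [load 425/450]
  150 → stock rod 4 (new)  [load 150/450]
  50 → stock rod 1  [load 450/450]
  75 → stock rod 4  [load 225/450]
  125 → stock rod 4  [load 350/450]
  125 → stock rod 5 (new)  [load 125/450]
5 stock rods opened.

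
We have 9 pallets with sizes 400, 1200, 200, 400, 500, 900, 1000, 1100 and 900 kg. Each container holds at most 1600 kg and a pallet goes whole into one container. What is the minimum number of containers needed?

Total = 1200 + 1100 + 1000 + 900 + 900 + 500 + 400 + 400 + 200 = 6600 kg.
Lower bound: ⌈6600/1600⌉ = 5 containers.
A packing using 5 containers:
  container 1: 1200 + 400 = 1600
  container 2: 1100 + 500 = 1600
  container 3: 1000 + 400 + 200 = 1600
  container 4: 900 = 900
  container 5: 900 = 900
This matches the lower bound, so 5 is optimal.

5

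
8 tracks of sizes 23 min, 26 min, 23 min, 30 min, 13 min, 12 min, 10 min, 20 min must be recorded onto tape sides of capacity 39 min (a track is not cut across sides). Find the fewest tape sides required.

Total = 30 + 26 + 23 + 23 + 20 + 13 + 12 + 10 = 157 min.
Lower bound: ⌈157/39⌉ = 5 tape sides.
A packing using 5 tape sides:
  side 1: 30 = 30
  side 2: 26 + 13 = 39
  side 3: 23 + 12 = 35
  side 4: 23 + 10 = 33
  side 5: 20 = 20
This matches the lower bound, so 5 is optimal.

5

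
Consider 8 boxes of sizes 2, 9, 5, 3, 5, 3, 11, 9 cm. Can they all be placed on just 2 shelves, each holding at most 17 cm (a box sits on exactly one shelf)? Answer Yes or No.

Total = 47 cm; ⌈47/17⌉ = 3.
At least 3 shelves are required, but only 2 are allowed.

No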